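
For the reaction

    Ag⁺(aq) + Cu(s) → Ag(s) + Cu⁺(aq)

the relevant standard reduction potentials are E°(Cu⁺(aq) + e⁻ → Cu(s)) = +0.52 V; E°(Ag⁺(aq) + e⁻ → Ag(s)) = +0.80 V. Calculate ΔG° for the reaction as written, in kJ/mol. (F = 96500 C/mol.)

In the reaction as written Ag⁺(aq) is reduced, so the Ag⁺/Ag couple is the cathode and Cu⁺/Cu is the anode.
E°cell = +0.80 − (+0.52) = +0.28 V; balancing electrons gives n = 1.
ΔG° = −nFE°cell = −(1)(96500)(+0.28) J/mol = −27.0 kJ/mol.

−27.0 kJ/mol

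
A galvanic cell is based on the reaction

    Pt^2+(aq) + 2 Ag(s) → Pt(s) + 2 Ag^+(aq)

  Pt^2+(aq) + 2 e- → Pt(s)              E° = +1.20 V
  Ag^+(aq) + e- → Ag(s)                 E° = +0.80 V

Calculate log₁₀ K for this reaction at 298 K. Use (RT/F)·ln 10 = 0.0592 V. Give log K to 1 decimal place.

log K = 13.5

The Pt²⁺/Pt couple is reduced (cathode); E°cell = +1.20 − (+0.80) = +0.40 V with n = 2.
At equilibrium E = 0, so log K = nE°cell / 0.0592 = (2)(+0.40) / 0.0592 = 13.5.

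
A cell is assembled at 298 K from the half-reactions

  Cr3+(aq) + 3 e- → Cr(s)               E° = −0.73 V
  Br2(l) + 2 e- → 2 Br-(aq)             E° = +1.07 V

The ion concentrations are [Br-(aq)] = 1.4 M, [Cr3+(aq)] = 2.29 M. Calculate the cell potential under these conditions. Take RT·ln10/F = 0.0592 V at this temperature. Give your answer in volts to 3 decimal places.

+1.784 V

Since E°(Br₂/Br⁻) > E°(Cr³⁺/Cr), Br₂/Br⁻ serves as the cathode.
E°cell = +1.07 − (−0.73) = +1.80 V, with n = 6 electrons transferred.
Balancing gives 3 Br2(l) + 2 Cr(s) → 6 Br-(aq) + 2 Cr3+(aq); hence Q = [Br-(aq)]^6·[Cr3+(aq)]^2 = 39.5 (log Q = 1.596).
Applying E = E° − (RT ln10/nF)·log Q gives +1.80 − (0.0592/6)(1.596) = +1.784 V.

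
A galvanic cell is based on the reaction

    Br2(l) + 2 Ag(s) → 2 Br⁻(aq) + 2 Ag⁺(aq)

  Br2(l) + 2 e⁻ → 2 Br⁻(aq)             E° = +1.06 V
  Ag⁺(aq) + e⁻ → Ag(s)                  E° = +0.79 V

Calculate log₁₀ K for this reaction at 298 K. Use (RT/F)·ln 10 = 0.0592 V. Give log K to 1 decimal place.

log K = 9.1

The Br₂/Br⁻ couple is reduced (cathode); E°cell = +1.06 − (+0.79) = +0.27 V with n = 2.
At equilibrium E = 0, so log K = nE°cell / 0.0592 = (2)(+0.27) / 0.0592 = 9.1.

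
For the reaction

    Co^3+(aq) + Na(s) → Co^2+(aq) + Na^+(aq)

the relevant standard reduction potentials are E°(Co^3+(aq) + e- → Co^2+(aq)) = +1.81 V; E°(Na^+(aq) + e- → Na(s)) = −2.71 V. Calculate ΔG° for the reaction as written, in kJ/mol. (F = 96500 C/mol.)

In the reaction as written Co^3+(aq) is reduced, so the Co³⁺/Co²⁺ couple is the cathode and Na⁺/Na is the anode.
E°cell = +1.81 − (−2.71) = +4.52 V; balancing electrons gives n = 1.
ΔG° = −nFE°cell = −(1)(96500)(+4.52) J/mol = −436 kJ/mol.

−436 kJ/mol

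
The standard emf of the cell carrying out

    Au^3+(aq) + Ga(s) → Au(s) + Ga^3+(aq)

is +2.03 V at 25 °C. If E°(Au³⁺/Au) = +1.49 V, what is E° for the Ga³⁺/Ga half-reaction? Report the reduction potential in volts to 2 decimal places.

In the reaction as written the Au³⁺/Au couple is reduced (cathode) and Ga³⁺/Ga is oxidized (anode), so E°cell = E°(Au³⁺/Au) − E°(Ga³⁺/Ga).
E°(Ga³⁺/Ga) = E°(cathode) − E°cell = +1.49 − (+2.03) = −0.54 V.

−0.54 V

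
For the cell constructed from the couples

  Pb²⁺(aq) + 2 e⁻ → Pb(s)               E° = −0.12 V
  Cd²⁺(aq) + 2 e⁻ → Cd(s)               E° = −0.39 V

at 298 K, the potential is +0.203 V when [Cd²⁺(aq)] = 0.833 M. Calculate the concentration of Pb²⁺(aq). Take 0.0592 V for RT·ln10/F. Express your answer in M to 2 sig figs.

0.0045 M

Pb²⁺/Pb is the cathode (higher E°); E°cell = −0.12 − (−0.39) = +0.27 V with n = 2.
From the Nernst equation, log Q = n(E° − E)/0.0592 = 2·(+0.27 − (+0.203))/0.0592 = 2.264.
The balanced reaction is Pb²⁺(aq) + Cd(s) → Pb(s) + Cd²⁺(aq), so Q = [Cd²⁺(aq)] / [Pb²⁺(aq)].
Substituting the known concentrations and solving, log [Pb²⁺(aq)] = −2.343 and [Pb²⁺(aq)] = 0.0045 M.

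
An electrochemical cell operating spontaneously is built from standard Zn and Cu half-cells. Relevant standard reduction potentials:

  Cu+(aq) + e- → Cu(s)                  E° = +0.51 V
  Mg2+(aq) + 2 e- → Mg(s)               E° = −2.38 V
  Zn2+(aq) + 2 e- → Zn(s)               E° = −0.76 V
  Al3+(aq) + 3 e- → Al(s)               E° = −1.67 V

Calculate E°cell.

Of the two couples in this cell, the one with the more positive reduction potential is reduced at the cathode: here that is Cu⁺/Cu (+0.51 V); Zn²⁺/Zn (−0.76 V) is the anode.
E°cell = E°(cathode) − E°(anode) = +0.51 − (−0.76) = +1.27 V.

+1.27 V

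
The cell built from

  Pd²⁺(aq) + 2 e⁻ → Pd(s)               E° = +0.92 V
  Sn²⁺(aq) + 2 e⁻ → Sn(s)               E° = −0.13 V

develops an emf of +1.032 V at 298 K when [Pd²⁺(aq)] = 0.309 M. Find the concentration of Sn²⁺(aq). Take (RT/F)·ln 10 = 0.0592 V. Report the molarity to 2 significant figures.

The Pd²⁺/Pd couple has the larger reduction potential, so it is the cathode: E°cell = +0.92 − (−0.13) = +1.05 V and n = 2.
Since E = E° − (0.0592/n)·log Q, log Q = n(E° − E)/0.0592 = 0.608.
The balanced reaction is Pd²⁺(aq) + Sn(s) → Pd(s) + Sn²⁺(aq), so Q = [Sn²⁺(aq)] / [Pd²⁺(aq)].
Isolating [Sn²⁺(aq)] in Q = 10^{0.608} yields log [Sn²⁺(aq)] = 0.098, i.e. 1.3 M.

1.3 M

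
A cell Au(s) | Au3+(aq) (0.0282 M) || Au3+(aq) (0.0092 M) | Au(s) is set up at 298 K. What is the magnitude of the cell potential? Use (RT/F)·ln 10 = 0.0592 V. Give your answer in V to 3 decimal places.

For a concentration cell E°cell = 0, since both electrodes use the same couple.
The compartment with the higher Au3+(aq) concentration (0.0282 M) acts as the cathode; ions are reduced there and produced at the dilute (0.0092 M) anode.
With n = 3, Ecell = −(0.0592/3)·log([dilute]/[conc]) = −(0.0592/3)·log(0.0092/0.0282) = +0.010 V.

0.010 V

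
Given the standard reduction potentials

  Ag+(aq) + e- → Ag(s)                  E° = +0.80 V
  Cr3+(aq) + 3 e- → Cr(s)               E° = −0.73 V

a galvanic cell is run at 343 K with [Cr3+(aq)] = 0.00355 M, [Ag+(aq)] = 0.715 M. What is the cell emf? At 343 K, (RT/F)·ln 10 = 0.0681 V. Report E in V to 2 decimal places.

+1.58 V

Ag⁺/Ag is reduced (cathode, E° = +0.80 V) and Cr³⁺/Cr is oxidized (anode).
E°cell = +0.80 − (−0.73) = +1.53 V, with n = 3 electrons transferred.
The balanced reaction is 3 Ag+(aq) + Cr(s) → 3 Ag(s) + Cr3+(aq), so Q = [Cr3+(aq)] / [Ag+(aq)]^3 = 0.00971 and log Q = −2.013.
Applying E = E° − (RT ln10/nF)·log Q gives +1.53 − (0.0681/3)(−2.013) = +1.58 V.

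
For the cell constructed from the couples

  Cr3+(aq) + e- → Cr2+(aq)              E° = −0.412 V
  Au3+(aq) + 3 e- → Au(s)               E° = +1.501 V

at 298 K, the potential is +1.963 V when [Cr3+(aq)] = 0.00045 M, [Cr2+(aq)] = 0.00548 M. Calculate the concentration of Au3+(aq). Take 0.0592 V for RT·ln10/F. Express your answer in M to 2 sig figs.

The Au³⁺/Au couple has the larger reduction potential, so it is the cathode: E°cell = +1.501 − (−0.412) = +1.913 V and n = 3.
Since E = E° − (0.0592/n)·log Q, log Q = n(E° − E)/0.0592 = −2.534.
Balancing electrons gives Au3+(aq) + 3 Cr2+(aq) → Au(s) + 3 Cr3+(aq); thus Q = [Cr3+(aq)]^3 / ([Au3+(aq)]·[Cr2+(aq)]^3).
Solving for the unknown gives log [Au3+(aq)] = −0.723, so [Au3+(aq)] ≈ 0.19 M.

0.19 M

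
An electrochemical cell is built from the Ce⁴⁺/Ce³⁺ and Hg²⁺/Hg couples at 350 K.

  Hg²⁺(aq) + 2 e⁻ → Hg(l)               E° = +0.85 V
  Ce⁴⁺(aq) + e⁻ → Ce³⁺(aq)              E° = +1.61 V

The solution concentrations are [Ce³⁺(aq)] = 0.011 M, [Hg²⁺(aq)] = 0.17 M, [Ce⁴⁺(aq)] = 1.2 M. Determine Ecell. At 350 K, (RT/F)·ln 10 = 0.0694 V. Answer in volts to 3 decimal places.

+0.928 V

Since E°(Ce⁴⁺/Ce³⁺) > E°(Hg²⁺/Hg), Ce⁴⁺/Ce³⁺ serves as the cathode.
The standard potential is +1.61 − (+0.85) = +0.76 V and the balanced reaction transfers n = 2 electrons.
For the overall reaction 2 Ce⁴⁺(aq) + Hg(l) → 2 Ce³⁺(aq) + Hg²⁺(aq), Q = ([Ce³⁺(aq)]^2·[Hg²⁺(aq)]) / [Ce⁴⁺(aq)]^2 = 1.43×10^−5, giving log Q = −4.845.
E = E° − (0.0694/n)·log Q = +0.76 − (0.0694/2)(−4.845) = +0.928 V.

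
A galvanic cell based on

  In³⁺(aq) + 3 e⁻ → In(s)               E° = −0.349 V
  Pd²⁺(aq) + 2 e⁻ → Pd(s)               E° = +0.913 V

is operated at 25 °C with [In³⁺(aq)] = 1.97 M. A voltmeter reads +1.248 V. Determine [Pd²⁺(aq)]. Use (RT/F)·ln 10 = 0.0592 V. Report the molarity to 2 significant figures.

With Pd²⁺/Pd at the cathode and In³⁺/In at the anode, E°cell = +0.913 − (−0.349) = +1.262 V (n = 6).
Since E = E° − (0.0592/n)·log Q, log Q = n(E° − E)/0.0592 = 1.419.
Balancing electrons gives 3 Pd²⁺(aq) + 2 In(s) → 3 Pd(s) + 2 In³⁺(aq); thus Q = [In³⁺(aq)]^2 / [Pd²⁺(aq)]^3.
Solving for the unknown gives log [Pd²⁺(aq)] = −0.277, so [Pd²⁺(aq)] ≈ 0.53 M.

0.53 M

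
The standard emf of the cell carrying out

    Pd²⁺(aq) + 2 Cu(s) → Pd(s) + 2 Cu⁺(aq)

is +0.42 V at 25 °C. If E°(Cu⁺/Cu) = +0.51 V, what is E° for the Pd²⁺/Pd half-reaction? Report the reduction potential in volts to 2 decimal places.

+0.93 V

In the reaction as written the Pd²⁺/Pd couple is reduced (cathode) and Cu⁺/Cu is oxidized (anode), so E°cell = E°(Pd²⁺/Pd) − E°(Cu⁺/Cu).
E°(Pd²⁺/Pd) = E°cell + E°(anode) = +0.42 + (+0.51) = +0.93 V.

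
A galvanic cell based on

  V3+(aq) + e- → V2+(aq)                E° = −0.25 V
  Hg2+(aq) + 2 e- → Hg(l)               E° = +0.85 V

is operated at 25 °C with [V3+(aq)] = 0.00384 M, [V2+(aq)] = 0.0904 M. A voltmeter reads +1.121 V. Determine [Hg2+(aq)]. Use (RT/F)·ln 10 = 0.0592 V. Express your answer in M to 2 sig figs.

Hg²⁺/Hg is the cathode (higher E°); E°cell = +0.85 − (−0.25) = +1.10 V with n = 2.
Rearranging E = E° − (0.0592/n)·log Q gives log Q = 2(+1.10 − (+1.121))/0.0592 = −0.709.
Balancing electrons gives Hg2+(aq) + 2 V2+(aq) → Hg(l) + 2 V3+(aq); thus Q = [V3+(aq)]^2 / ([Hg2+(aq)]·[V2+(aq)]^2).
Isolating [Hg2+(aq)] in Q = 10^{−0.709} yields log [Hg2+(aq)] = −2.035, i.e. 0.0092 M.

0.0092 M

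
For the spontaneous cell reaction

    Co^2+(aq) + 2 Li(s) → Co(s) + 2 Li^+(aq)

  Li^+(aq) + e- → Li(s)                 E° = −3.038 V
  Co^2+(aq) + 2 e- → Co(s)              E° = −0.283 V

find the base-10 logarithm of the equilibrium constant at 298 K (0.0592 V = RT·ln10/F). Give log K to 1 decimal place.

The Co²⁺/Co couple is reduced (cathode); E°cell = −0.283 − (−3.038) = +2.755 V with n = 2.
At equilibrium E = 0, so log K = nE°cell / 0.0592 = (2)(+2.755) / 0.0592 = 93.1.

log K = 93.1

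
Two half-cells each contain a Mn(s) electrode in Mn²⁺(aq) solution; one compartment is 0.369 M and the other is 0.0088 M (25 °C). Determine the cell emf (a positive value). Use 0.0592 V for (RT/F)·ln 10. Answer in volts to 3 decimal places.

For a concentration cell E°cell = 0, since both electrodes use the same couple.
The compartment with the higher Mn²⁺(aq) concentration (0.369 M) acts as the cathode; ions are reduced there and produced at the dilute (0.0088 M) anode.
With n = 2, Ecell = −(0.0592/2)·log([dilute]/[conc]) = −(0.0592/2)·log(0.0088/0.369) = +0.048 V.

0.048 V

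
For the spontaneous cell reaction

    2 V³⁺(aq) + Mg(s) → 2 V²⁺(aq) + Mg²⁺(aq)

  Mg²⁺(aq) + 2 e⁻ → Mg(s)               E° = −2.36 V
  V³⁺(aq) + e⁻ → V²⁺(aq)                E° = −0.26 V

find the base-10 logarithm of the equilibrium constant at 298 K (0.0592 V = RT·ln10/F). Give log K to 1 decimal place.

log K = 70.9

The V³⁺/V²⁺ couple is reduced (cathode); E°cell = −0.26 − (−2.36) = +2.10 V with n = 2.
At equilibrium E = 0, so log K = nE°cell / 0.0592 = (2)(+2.10) / 0.0592 = 70.9.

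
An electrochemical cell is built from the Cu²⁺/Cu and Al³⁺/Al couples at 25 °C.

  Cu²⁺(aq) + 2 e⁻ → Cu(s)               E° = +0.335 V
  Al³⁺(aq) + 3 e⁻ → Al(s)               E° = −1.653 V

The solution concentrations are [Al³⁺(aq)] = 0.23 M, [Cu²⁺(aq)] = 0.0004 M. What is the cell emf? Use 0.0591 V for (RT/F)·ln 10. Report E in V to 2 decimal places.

+1.90 V

The Cu²⁺/Cu couple has the more positive E°, so it is the cathode; Al³⁺/Al is the anode.
E°cell = +0.335 − (−1.653) = +1.988 V, with n = 6 electrons transferred.
The balanced reaction is 3 Cu²⁺(aq) + 2 Al(s) → 3 Cu(s) + 2 Al³⁺(aq), so Q = [Al³⁺(aq)]^2 / [Cu²⁺(aq)]^3 = 8.27×10^8 and log Q = 8.917.
Applying E = E° − (RT ln10/nF)·log Q gives +1.988 − (0.0591/6)(8.917) = +1.90 V.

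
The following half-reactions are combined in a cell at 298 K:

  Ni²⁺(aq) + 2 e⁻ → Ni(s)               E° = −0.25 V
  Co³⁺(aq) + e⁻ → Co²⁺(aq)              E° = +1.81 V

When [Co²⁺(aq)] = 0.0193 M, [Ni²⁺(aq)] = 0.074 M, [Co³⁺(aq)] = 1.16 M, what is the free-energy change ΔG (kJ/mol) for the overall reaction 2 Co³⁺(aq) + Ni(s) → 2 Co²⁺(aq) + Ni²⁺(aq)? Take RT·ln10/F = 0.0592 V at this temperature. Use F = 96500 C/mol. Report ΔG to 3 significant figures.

The standard cell potential is +1.81 − (−0.25) = +2.06 V, with n = 2 electrons in the balanced equation.
Here Q = ([Co²⁺(aq)]^2·[Ni²⁺(aq)]) / [Co³⁺(aq)]^2 = 2.05×10^−5 (log Q = −4.689), giving E = +2.06 − (0.0592/2)·(−4.689) = +2.1988 V.
ΔG = −nFE = −(2)(96500)(+2.1988) J/mol = −424 kJ/mol.

−424 kJ/mol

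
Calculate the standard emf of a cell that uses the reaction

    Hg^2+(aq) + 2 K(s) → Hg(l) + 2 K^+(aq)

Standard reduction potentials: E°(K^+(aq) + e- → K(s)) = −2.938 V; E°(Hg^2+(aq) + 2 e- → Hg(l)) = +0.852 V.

+3.790 V

Hg^2+(aq) gains electrons, so the Hg²⁺/Hg couple is the cathode; the K⁺/K couple is the anode.
E°cell = E°(cathode) − E°(anode) = +0.852 − (−2.938) = +3.790 V.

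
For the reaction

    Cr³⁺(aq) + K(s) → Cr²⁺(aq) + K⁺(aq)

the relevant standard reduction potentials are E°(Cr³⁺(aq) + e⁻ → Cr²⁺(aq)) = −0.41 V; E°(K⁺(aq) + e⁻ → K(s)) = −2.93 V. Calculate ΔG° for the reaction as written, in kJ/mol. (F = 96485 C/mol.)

In the reaction as written Cr³⁺(aq) is reduced, so the Cr³⁺/Cr²⁺ couple is the cathode and K⁺/K is the anode.
E°cell = −0.41 − (−2.93) = +2.52 V; balancing electrons gives n = 1.
ΔG° = −nFE°cell = −(1)(96485)(+2.52) J/mol = −243 kJ/mol.

−243 kJ/mol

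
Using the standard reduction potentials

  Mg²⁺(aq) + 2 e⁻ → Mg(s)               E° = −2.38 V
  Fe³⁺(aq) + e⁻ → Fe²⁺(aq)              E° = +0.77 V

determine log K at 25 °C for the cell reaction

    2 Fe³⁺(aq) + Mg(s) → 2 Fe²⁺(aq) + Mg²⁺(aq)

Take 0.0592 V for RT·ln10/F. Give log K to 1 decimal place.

The Fe³⁺/Fe²⁺ couple is reduced (cathode); E°cell = +0.77 − (−2.38) = +3.15 V with n = 2.
At equilibrium E = 0, so log K = nE°cell / 0.0592 = (2)(+3.15) / 0.0592 = 106.4.

log K = 106.4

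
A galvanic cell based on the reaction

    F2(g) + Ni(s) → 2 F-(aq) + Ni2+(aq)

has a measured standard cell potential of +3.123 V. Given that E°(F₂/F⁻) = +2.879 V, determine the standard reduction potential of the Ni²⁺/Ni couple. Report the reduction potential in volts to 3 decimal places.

−0.244 V

In the reaction as written the F₂/F⁻ couple is reduced (cathode) and Ni²⁺/Ni is oxidized (anode), so E°cell = E°(F₂/F⁻) − E°(Ni²⁺/Ni).
E°(Ni²⁺/Ni) = E°(cathode) − E°cell = +2.879 − (+3.123) = −0.244 V.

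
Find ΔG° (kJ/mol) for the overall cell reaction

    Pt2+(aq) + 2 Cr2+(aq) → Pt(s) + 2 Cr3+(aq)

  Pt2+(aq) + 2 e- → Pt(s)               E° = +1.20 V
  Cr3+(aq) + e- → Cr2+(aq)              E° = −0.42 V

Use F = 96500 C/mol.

−313 kJ/mol

In the reaction as written Pt2+(aq) is reduced, so the Pt²⁺/Pt couple is the cathode and Cr³⁺/Cr²⁺ is the anode.
E°cell = +1.20 − (−0.42) = +1.62 V; balancing electrons gives n = 2.
ΔG° = −nFE°cell = −(2)(96500)(+1.62) J/mol = −313 kJ/mol.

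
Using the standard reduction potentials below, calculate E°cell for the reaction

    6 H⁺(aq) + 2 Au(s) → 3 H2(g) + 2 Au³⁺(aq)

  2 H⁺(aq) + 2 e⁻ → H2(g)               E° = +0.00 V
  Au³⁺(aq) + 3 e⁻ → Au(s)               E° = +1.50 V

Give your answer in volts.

−1.50 V

H⁺(aq) gains electrons, so the 2H⁺/H₂ couple is the cathode; the Au³⁺/Au couple is the anode.
E°cell = E°(cathode) − E°(anode) = +0.00 − (+1.50) = −1.50 V.
The negative E°cell means the reaction is non-spontaneous in the direction written.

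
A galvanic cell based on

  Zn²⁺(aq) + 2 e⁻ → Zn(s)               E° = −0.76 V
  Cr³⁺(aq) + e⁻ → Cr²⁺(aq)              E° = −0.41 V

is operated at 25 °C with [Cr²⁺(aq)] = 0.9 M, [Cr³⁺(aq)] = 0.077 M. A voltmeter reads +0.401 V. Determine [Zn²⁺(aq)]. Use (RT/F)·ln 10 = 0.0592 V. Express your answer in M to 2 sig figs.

0.00014 M

The Cr³⁺/Cr²⁺ couple has the larger reduction potential, so it is the cathode: E°cell = −0.41 − (−0.76) = +0.35 V and n = 2.
From the Nernst equation, log Q = n(E° − E)/0.0592 = 2·(+0.35 − (+0.401))/0.0592 = −1.723.
For 2 Cr³⁺(aq) + Zn(s) → 2 Cr²⁺(aq) + Zn²⁺(aq), the reaction quotient is Q = ([Cr²⁺(aq)]^2·[Zn²⁺(aq)]) / [Cr³⁺(aq)]^2.
Substituting the known concentrations and solving, log [Zn²⁺(aq)] = −3.859 and [Zn²⁺(aq)] = 0.00014 M.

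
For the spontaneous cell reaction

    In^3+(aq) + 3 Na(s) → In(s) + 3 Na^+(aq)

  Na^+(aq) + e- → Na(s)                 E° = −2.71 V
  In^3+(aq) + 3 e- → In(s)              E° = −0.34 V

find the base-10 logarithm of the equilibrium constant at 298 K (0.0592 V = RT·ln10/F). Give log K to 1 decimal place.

The In³⁺/In couple is reduced (cathode); E°cell = −0.34 − (−2.71) = +2.37 V with n = 3.
At equilibrium E = 0, so log K = nE°cell / 0.0592 = (3)(+2.37) / 0.0592 = 120.1.

log K = 120.1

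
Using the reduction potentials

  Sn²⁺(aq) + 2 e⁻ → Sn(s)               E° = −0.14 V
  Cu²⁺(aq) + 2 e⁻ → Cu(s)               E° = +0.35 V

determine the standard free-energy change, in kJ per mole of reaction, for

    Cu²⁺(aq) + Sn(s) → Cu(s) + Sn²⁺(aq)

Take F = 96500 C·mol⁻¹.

In the reaction as written Cu²⁺(aq) is reduced, so the Cu²⁺/Cu couple is the cathode and Sn²⁺/Sn is the anode.
E°cell = +0.35 − (−0.14) = +0.49 V; balancing electrons gives n = 2.
ΔG° = −nFE°cell = −(2)(96500)(+0.49) J/mol = −94.6 kJ/mol.

−94.6 kJ/mol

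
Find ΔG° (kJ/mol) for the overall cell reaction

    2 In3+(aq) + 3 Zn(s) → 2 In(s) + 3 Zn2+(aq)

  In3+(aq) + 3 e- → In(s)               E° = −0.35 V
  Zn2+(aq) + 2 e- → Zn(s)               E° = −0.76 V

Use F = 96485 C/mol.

In the reaction as written In3+(aq) is reduced, so the In³⁺/In couple is the cathode and Zn²⁺/Zn is the anode.
E°cell = −0.35 − (−0.76) = +0.41 V; balancing electrons gives n = 6.
ΔG° = −nFE°cell = −(6)(96485)(+0.41) J/mol = −237 kJ/mol.

−237 kJ/mol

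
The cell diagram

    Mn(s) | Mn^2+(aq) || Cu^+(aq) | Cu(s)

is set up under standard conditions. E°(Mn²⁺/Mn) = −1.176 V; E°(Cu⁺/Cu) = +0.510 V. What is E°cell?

+1.686 V

By convention the left-hand electrode in cell notation is the anode (oxidation) and the right-hand electrode is the cathode (reduction).
E°cell = E°(right) − E°(left) = +0.510 − (−1.176) = +1.686 V.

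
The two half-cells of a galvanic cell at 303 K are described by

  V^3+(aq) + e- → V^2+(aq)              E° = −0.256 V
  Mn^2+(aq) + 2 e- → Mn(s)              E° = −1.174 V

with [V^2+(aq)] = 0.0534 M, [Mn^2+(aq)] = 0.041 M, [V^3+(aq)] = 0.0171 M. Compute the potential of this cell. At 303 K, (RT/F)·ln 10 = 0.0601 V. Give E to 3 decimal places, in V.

The V³⁺/V²⁺ couple has the more positive E°, so it is the cathode; Mn²⁺/Mn is the anode.
E°cell = −0.256 − (−1.174) = +0.918 V, with n = 2 electrons transferred.
The balanced reaction is 2 V^3+(aq) + Mn(s) → 2 V^2+(aq) + Mn^2+(aq), so Q = ([V^2+(aq)]^2·[Mn^2+(aq)]) / [V^3+(aq)]^2 = 0.4 and log Q = −0.398.
E = E° − (0.0601/n)·log Q = +0.918 − (0.0601/2)(−0.398) = +0.930 V.

+0.930 V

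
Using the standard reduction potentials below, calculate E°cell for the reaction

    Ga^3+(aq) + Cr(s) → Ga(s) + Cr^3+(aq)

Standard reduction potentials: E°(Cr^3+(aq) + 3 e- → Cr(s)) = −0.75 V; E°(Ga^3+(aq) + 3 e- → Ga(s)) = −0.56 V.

+0.19 V

Ga^3+(aq) gains electrons, so the Ga³⁺/Ga couple is the cathode; the Cr³⁺/Cr couple is the anode.
E°cell = E°(cathode) − E°(anode) = −0.56 − (−0.75) = +0.19 V.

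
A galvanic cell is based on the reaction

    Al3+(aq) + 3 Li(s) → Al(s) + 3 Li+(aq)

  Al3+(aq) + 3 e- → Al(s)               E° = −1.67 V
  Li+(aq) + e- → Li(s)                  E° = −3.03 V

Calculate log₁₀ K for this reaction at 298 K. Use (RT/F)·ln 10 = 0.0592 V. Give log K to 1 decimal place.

log K = 68.9

The Al³⁺/Al couple is reduced (cathode); E°cell = −1.67 − (−3.03) = +1.36 V with n = 3.
At equilibrium E = 0, so log K = nE°cell / 0.0592 = (3)(+1.36) / 0.0592 = 68.9.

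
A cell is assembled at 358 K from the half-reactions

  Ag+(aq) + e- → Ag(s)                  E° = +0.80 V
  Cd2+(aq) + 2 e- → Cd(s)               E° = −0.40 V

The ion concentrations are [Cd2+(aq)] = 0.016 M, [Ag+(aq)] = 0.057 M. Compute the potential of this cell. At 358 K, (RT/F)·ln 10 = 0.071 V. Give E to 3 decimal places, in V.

+1.175 V

The Ag⁺/Ag couple has the more positive E°, so it is the cathode; Cd²⁺/Cd is the anode.
E°cell = E°cat − E°an = +0.80 − (−0.40) = +1.20 V; n = 2.
Balancing gives 2 Ag+(aq) + Cd(s) → 2 Ag(s) + Cd2+(aq); hence Q = [Cd2+(aq)] / [Ag+(aq)]^2 = 4.92 (log Q = 0.692).
E = E° − (0.071/n)·log Q = +1.20 − (0.071/2)(0.692) = +1.175 V.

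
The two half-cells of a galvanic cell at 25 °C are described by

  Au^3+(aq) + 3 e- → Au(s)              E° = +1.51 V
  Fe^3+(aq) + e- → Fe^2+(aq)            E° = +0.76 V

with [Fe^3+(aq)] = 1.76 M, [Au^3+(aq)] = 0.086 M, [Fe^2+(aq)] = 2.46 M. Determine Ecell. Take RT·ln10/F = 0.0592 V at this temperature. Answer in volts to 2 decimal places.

+0.74 V

The Au³⁺/Au couple has the more positive E°, so it is the cathode; Fe³⁺/Fe²⁺ is the anode.
The standard potential is +1.51 − (+0.76) = +0.75 V and the balanced reaction transfers n = 3 electrons.
Balancing gives Au^3+(aq) + 3 Fe^2+(aq) → Au(s) + 3 Fe^3+(aq); hence Q = [Fe^3+(aq)]^3 / ([Au^3+(aq)]·[Fe^2+(aq)]^3) = 4.26 (log Q = 0.629).
By the Nernst equation, E = +0.75 − (0.0592/3)·(0.629) = +0.74 V.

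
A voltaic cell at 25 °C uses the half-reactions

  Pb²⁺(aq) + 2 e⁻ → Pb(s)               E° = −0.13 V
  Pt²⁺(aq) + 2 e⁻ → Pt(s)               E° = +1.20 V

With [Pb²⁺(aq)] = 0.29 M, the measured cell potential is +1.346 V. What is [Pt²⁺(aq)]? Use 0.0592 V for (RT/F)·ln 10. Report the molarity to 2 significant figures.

1.0 M

With Pt²⁺/Pt at the cathode and Pb²⁺/Pb at the anode, E°cell = +1.20 − (−0.13) = +1.33 V (n = 2).
Rearranging E = E° − (0.0592/n)·log Q gives log Q = 2(+1.33 − (+1.346))/0.0592 = −0.541.
The balanced reaction is Pt²⁺(aq) + Pb(s) → Pt(s) + Pb²⁺(aq), so Q = [Pb²⁺(aq)] / [Pt²⁺(aq)].
Solving for the unknown gives log [Pt²⁺(aq)] = 0.003, so [Pt²⁺(aq)] ≈ 1.0 M.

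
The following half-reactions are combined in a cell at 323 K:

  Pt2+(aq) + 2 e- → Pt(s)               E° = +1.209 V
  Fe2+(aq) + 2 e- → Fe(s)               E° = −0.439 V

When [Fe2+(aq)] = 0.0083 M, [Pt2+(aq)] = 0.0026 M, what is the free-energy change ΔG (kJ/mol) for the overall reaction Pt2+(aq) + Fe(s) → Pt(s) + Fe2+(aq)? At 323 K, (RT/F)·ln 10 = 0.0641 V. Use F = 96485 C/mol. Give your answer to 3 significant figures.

E°cell = +1.209 − (−0.439) = +1.648 V; the balanced reaction transfers n = 2 electrons.
Here Q = [Fe2+(aq)] / [Pt2+(aq)] = 3.19 (log Q = 0.504), giving E = +1.648 − (0.0641/2)·(0.504) = +1.6318 V.
ΔG = −nFE = −(2)(96485)(+1.6318) J/mol = −315 kJ/mol.

−315 kJ/mol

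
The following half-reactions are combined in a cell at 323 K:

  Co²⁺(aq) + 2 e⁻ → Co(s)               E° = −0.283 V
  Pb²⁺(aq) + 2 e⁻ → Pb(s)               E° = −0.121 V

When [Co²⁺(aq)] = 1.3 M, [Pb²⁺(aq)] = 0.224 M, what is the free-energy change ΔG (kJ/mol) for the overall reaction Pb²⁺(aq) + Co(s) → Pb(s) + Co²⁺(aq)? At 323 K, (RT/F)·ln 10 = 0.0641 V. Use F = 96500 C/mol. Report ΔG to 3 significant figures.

−26.5 kJ/mol

With Pb²⁺/Pb reduced at the cathode, E°cell = −0.121 − (−0.283) = +0.162 V and n = 2.
The reaction quotient is [Co²⁺(aq)] / [Pb²⁺(aq)] = 5.8; by Nernst, E = +0.162 − (0.0641/2)(0.764) = +0.1375 V.
Then ΔG = −nFE = −2 × 96500 × +0.1375 J/mol = −26.5 kJ/mol.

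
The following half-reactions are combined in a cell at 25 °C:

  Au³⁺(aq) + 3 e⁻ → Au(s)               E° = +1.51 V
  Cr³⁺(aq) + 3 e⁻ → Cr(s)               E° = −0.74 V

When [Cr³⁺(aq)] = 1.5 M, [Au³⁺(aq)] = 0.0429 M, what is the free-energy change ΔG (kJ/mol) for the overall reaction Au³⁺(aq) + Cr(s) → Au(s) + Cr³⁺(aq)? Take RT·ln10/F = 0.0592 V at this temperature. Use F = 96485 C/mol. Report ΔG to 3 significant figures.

With Au³⁺/Au reduced at the cathode, E°cell = +1.51 − (−0.74) = +2.25 V and n = 3.
The reaction quotient is [Cr³⁺(aq)] / [Au³⁺(aq)] = 35; by Nernst, E = +2.25 − (0.0592/3)(1.544) = +2.2195 V.
ΔG = −nFE = −(3)(96485)(+2.2195) J/mol = −642 kJ/mol.

−642 kJ/mol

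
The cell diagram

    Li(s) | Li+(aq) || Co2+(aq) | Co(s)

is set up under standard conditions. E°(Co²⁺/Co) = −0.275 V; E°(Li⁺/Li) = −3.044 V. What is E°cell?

By convention the left-hand electrode in cell notation is the anode (oxidation) and the right-hand electrode is the cathode (reduction).
E°cell = E°(right) − E°(left) = −0.275 − (−3.044) = +2.769 V.

+2.769 V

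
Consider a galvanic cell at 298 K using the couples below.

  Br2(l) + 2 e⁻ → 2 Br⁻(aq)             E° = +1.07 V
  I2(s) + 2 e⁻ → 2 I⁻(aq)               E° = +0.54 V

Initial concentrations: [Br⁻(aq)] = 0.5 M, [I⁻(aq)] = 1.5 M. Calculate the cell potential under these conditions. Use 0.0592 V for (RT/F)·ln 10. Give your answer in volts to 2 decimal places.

The Br₂/Br⁻ couple has the more positive E°, so it is the cathode; I₂/I⁻ is the anode.
E°cell = E°cat − E°an = +1.07 − (+0.54) = +0.53 V; n = 2.
For the overall reaction Br2(l) + 2 I⁻(aq) → 2 Br⁻(aq) + I2(s), Q = [Br⁻(aq)]^2 / [I⁻(aq)]^2 = 0.111, giving log Q = −0.954.
E = E° − (0.0592/n)·log Q = +0.53 − (0.0592/2)(−0.954) = +0.56 V.

+0.56 V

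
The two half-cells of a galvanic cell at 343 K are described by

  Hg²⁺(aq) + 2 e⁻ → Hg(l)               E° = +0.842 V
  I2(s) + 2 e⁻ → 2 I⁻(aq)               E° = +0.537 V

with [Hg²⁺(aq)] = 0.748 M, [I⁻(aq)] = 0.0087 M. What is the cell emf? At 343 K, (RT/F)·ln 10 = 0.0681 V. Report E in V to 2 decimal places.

Hg²⁺/Hg is reduced (cathode, E° = +0.842 V) and I₂/I⁻ is oxidized (anode).
E°cell = E°cat − E°an = +0.842 − (+0.537) = +0.305 V; n = 2.
The balanced reaction is Hg²⁺(aq) + 2 I⁻(aq) → Hg(l) + I2(s), so Q = 1 / ([Hg²⁺(aq)]·[I⁻(aq)]^2) = 1.77×10^4 and log Q = 4.247.
E = E° − (0.0681/n)·log Q = +0.305 − (0.0681/2)(4.247) = +0.16 V.

+0.16 V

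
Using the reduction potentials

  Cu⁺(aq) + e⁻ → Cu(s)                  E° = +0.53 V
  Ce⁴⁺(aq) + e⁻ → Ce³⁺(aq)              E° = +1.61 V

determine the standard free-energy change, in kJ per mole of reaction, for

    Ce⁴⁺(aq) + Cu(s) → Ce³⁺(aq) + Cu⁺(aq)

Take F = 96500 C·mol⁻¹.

In the reaction as written Ce⁴⁺(aq) is reduced, so the Ce⁴⁺/Ce³⁺ couple is the cathode and Cu⁺/Cu is the anode.
E°cell = +1.61 − (+0.53) = +1.08 V; balancing electrons gives n = 1.
ΔG° = −nFE°cell = −(1)(96500)(+1.08) J/mol = −104 kJ/mol.

−104 kJ/mol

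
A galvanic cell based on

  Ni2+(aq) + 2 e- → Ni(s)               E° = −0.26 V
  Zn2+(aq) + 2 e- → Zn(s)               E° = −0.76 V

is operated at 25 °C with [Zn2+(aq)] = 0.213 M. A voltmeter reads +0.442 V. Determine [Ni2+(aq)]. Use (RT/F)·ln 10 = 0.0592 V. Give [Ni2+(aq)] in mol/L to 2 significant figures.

The Ni²⁺/Ni couple has the larger reduction potential, so it is the cathode: E°cell = −0.26 − (−0.76) = +0.50 V and n = 2.
Rearranging E = E° − (0.0592/n)·log Q gives log Q = 2(+0.50 − (+0.442))/0.0592 = 1.959.
Balancing electrons gives Ni2+(aq) + Zn(s) → Ni(s) + Zn2+(aq); thus Q = [Zn2+(aq)] / [Ni2+(aq)].
Substituting the known concentrations and solving, log [Ni2+(aq)] = −2.631 and [Ni2+(aq)] = 0.0023 M.

0.0023 M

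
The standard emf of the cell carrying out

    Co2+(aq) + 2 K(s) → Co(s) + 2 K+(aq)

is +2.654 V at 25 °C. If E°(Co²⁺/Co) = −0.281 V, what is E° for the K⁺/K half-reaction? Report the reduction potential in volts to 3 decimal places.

In the reaction as written the Co²⁺/Co couple is reduced (cathode) and K⁺/K is oxidized (anode), so E°cell = E°(Co²⁺/Co) − E°(K⁺/K).
E°(K⁺/K) = E°(cathode) − E°cell = −0.281 − (+2.654) = −2.935 V.

−2.935 V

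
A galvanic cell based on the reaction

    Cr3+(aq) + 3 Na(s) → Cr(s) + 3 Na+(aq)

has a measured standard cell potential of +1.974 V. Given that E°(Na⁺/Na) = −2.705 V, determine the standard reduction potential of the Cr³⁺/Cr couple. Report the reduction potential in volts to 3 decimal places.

−0.731 V

In the reaction as written the Cr³⁺/Cr couple is reduced (cathode) and Na⁺/Na is oxidized (anode), so E°cell = E°(Cr³⁺/Cr) − E°(Na⁺/Na).
E°(Cr³⁺/Cr) = E°cell + E°(anode) = +1.974 + (−2.705) = −0.731 V.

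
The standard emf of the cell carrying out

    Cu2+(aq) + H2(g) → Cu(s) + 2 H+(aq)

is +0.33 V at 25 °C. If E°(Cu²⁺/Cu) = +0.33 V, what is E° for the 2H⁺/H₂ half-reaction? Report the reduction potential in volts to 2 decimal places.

In the reaction as written the Cu²⁺/Cu couple is reduced (cathode) and 2H⁺/H₂ is oxidized (anode), so E°cell = E°(Cu²⁺/Cu) − E°(2H⁺/H₂).
E°(2H⁺/H₂) = E°(cathode) − E°cell = +0.33 − (+0.33) = +0.00 V.

+0.00 V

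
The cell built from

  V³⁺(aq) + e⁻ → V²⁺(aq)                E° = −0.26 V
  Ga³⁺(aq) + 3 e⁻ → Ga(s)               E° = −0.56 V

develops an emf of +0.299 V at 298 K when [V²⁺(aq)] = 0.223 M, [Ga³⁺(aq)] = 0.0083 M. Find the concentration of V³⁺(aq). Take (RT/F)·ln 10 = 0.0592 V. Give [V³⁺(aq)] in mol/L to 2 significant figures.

0.043 M

V³⁺/V²⁺ is the cathode (higher E°); E°cell = −0.26 − (−0.56) = +0.30 V with n = 3.
Rearranging E = E° − (0.0592/n)·log Q gives log Q = 3(+0.30 − (+0.299))/0.0592 = 0.051.
Balancing electrons gives 3 V³⁺(aq) + Ga(s) → 3 V²⁺(aq) + Ga³⁺(aq); thus Q = ([V²⁺(aq)]^3·[Ga³⁺(aq)]) / [V³⁺(aq)]^3.
Solving for the unknown gives log [V³⁺(aq)] = −1.362, so [V³⁺(aq)] ≈ 0.043 M.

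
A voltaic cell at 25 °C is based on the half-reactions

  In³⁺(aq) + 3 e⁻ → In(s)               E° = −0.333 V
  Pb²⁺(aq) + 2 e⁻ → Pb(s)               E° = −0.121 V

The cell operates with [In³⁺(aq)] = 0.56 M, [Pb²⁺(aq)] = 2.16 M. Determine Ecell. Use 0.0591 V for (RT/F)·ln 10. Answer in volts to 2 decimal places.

Since E°(Pb²⁺/Pb) > E°(In³⁺/In), Pb²⁺/Pb serves as the cathode.
E°cell = E°cat − E°an = −0.121 − (−0.333) = +0.212 V; n = 6.
Balancing gives 3 Pb²⁺(aq) + 2 In(s) → 3 Pb(s) + 2 In³⁺(aq); hence Q = [In³⁺(aq)]^2 / [Pb²⁺(aq)]^3 = 0.0311 (log Q = −1.507).
E = E° − (0.0591/n)·log Q = +0.212 − (0.0591/6)(−1.507) = +0.23 V.

+0.23 V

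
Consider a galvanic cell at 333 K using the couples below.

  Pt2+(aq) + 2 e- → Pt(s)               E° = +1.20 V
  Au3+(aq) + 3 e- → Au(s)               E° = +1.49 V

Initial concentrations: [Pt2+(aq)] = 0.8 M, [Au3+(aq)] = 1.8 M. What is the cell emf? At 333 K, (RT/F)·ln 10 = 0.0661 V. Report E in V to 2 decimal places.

+0.30 V

Au³⁺/Au is reduced (cathode, E° = +1.49 V) and Pt²⁺/Pt is oxidized (anode).
E°cell = E°cat − E°an = +1.49 − (+1.20) = +0.29 V; n = 6.
The balanced reaction is 2 Au3+(aq) + 3 Pt(s) → 2 Au(s) + 3 Pt2+(aq), so Q = [Pt2+(aq)]^3 / [Au3+(aq)]^2 = 0.158 and log Q = −0.801.
Applying E = E° − (RT ln10/nF)·log Q gives +0.29 − (0.0661/6)(−0.801) = +0.30 V.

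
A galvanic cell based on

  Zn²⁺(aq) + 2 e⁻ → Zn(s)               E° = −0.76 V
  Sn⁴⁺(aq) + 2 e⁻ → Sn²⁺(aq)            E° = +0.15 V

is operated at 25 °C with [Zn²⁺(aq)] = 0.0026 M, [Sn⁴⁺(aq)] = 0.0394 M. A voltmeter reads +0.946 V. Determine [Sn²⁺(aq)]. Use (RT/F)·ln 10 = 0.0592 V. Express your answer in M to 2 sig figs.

0.92 M

The Sn⁴⁺/Sn²⁺ couple has the larger reduction potential, so it is the cathode: E°cell = +0.15 − (−0.76) = +0.91 V and n = 2.
Since E = E° − (0.0592/n)·log Q, log Q = n(E° − E)/0.0592 = −1.216.
The balanced reaction is Sn⁴⁺(aq) + Zn(s) → Sn²⁺(aq) + Zn²⁺(aq), so Q = ([Sn²⁺(aq)]·[Zn²⁺(aq)]) / [Sn⁴⁺(aq)].
Solving for the unknown gives log [Sn²⁺(aq)] = −0.035, so [Sn²⁺(aq)] ≈ 0.92 M.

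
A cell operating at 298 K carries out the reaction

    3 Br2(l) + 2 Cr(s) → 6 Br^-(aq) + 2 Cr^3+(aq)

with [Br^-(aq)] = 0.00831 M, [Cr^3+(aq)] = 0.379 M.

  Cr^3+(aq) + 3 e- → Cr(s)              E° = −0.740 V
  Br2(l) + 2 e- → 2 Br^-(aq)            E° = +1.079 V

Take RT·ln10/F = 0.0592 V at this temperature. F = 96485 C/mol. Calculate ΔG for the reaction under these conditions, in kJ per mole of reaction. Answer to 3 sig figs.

−1130 kJ/mol

With Br₂/Br⁻ reduced at the cathode, E°cell = +1.079 − (−0.740) = +1.819 V and n = 6.
Here Q = [Br^-(aq)]^6·[Cr^3+(aq)]^2 = 4.73×10^−14 (log Q = −13.325), giving E = +1.819 − (0.0592/6)·(−13.325) = +1.9505 V.
ΔG = −nFE = −(6)(96485)(+1.9505) J/mol = −1130 kJ/mol.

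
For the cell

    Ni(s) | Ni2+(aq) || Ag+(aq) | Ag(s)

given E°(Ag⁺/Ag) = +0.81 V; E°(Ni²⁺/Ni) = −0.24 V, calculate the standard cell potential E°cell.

By convention the left-hand electrode in cell notation is the anode (oxidation) and the right-hand electrode is the cathode (reduction).
E°cell = E°(right) − E°(left) = +0.81 − (−0.24) = +1.05 V.

+1.05 V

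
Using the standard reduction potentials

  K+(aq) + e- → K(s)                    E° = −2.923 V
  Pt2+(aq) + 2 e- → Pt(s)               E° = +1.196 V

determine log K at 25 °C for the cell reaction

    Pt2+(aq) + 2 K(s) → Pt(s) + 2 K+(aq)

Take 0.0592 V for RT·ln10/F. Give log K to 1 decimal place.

The Pt²⁺/Pt couple is reduced (cathode); E°cell = +1.196 − (−2.923) = +4.119 V with n = 2.
At equilibrium E = 0, so log K = nE°cell / 0.0592 = (2)(+4.119) / 0.0592 = 139.2.

log K = 139.2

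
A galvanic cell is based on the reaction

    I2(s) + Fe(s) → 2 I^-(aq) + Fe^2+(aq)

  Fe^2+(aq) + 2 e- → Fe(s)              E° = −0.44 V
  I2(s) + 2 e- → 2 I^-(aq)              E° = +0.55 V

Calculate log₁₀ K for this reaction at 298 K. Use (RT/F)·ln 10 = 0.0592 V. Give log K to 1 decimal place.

log K = 33.4

The I₂/I⁻ couple is reduced (cathode); E°cell = +0.55 − (−0.44) = +0.99 V with n = 2.
At equilibrium E = 0, so log K = nE°cell / 0.0592 = (2)(+0.99) / 0.0592 = 33.4.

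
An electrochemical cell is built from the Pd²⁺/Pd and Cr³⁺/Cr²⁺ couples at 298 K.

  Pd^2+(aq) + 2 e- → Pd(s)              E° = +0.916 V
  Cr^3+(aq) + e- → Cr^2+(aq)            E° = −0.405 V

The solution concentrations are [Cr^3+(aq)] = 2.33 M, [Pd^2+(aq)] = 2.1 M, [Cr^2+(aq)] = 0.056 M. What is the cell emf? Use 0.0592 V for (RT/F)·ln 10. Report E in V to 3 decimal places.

Since E°(Pd²⁺/Pd) > E°(Cr³⁺/Cr²⁺), Pd²⁺/Pd serves as the cathode.
E°cell = +0.916 − (−0.405) = +1.321 V, with n = 2 electrons transferred.
The balanced reaction is Pd^2+(aq) + 2 Cr^2+(aq) → Pd(s) + 2 Cr^3+(aq), so Q = [Cr^3+(aq)]^2 / ([Pd^2+(aq)]·[Cr^2+(aq)]^2) = 824 and log Q = 2.916.
E = E° − (0.0592/n)·log Q = +1.321 − (0.0592/2)(2.916) = +1.235 V.

+1.235 V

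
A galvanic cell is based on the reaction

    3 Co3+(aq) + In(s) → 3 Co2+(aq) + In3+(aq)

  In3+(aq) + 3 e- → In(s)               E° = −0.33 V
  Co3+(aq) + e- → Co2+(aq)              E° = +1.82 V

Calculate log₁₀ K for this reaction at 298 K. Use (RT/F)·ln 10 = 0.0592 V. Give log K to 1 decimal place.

The Co³⁺/Co²⁺ couple is reduced (cathode); E°cell = +1.82 − (−0.33) = +2.15 V with n = 3.
At equilibrium E = 0, so log K = nE°cell / 0.0592 = (3)(+2.15) / 0.0592 = 109.0.

log K = 109.0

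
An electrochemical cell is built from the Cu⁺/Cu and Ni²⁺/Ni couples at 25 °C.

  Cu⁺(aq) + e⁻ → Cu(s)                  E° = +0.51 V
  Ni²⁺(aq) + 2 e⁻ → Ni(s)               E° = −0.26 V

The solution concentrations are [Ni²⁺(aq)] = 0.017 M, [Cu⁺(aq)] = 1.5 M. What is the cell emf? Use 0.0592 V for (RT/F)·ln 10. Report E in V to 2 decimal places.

+0.83 V

Since E°(Cu⁺/Cu) > E°(Ni²⁺/Ni), Cu⁺/Cu serves as the cathode.
E°cell = +0.51 − (−0.26) = +0.77 V, with n = 2 electrons transferred.
Balancing gives 2 Cu⁺(aq) + Ni(s) → 2 Cu(s) + Ni²⁺(aq); hence Q = [Ni²⁺(aq)] / [Cu⁺(aq)]^2 = 0.00756 (log Q = −2.122).
By the Nernst equation, E = +0.77 − (0.0592/2)·(−2.122) = +0.83 V.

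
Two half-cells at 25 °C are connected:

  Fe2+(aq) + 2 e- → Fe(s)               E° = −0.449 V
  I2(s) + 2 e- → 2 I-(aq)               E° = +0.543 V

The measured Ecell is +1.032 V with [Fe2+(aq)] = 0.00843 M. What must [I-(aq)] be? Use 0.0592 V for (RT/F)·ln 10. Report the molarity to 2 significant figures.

2.3 M

With I₂/I⁻ at the cathode and Fe²⁺/Fe at the anode, E°cell = +0.543 − (−0.449) = +0.992 V (n = 2).
Since E = E° − (0.0592/n)·log Q, log Q = n(E° − E)/0.0592 = −1.351.
Balancing electrons gives I2(s) + Fe(s) → 2 I-(aq) + Fe2+(aq); thus Q = [I-(aq)]^2·[Fe2+(aq)].
Isolating [I-(aq)] in Q = 10^{−1.351} yields log [I-(aq)] = 0.362, i.e. 2.3 M.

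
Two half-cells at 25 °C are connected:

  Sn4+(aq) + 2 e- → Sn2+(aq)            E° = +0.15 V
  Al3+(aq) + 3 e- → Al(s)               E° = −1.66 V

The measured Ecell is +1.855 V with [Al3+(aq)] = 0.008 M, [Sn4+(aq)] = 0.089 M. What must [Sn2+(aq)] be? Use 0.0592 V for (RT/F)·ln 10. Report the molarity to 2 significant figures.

The Sn⁴⁺/Sn²⁺ couple has the larger reduction potential, so it is the cathode: E°cell = +0.15 − (−1.66) = +1.81 V and n = 6.
Rearranging E = E° − (0.0592/n)·log Q gives log Q = 6(+1.81 − (+1.855))/0.0592 = −4.561.
The balanced reaction is 3 Sn4+(aq) + 2 Al(s) → 3 Sn2+(aq) + 2 Al3+(aq), so Q = ([Sn2+(aq)]^3·[Al3+(aq)]^2) / [Sn4+(aq)]^3.
Substituting the known concentrations and solving, log [Sn2+(aq)] = −1.173 and [Sn2+(aq)] = 0.067 M.

0.067 M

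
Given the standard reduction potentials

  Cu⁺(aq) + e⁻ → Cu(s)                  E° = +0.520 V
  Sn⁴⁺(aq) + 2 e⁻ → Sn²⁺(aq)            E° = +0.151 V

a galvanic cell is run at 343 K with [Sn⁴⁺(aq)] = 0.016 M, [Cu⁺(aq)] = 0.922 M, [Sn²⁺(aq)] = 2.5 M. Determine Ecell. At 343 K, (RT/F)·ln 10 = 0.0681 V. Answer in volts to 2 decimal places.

The Cu⁺/Cu couple has the more positive E°, so it is the cathode; Sn⁴⁺/Sn²⁺ is the anode.
E°cell = +0.520 − (+0.151) = +0.369 V, with n = 2 electrons transferred.
Balancing gives 2 Cu⁺(aq) + Sn²⁺(aq) → 2 Cu(s) + Sn⁴⁺(aq); hence Q = [Sn⁴⁺(aq)] / ([Cu⁺(aq)]^2·[Sn²⁺(aq)]) = 0.00753 (log Q = −2.123).
Applying E = E° − (RT ln10/nF)·log Q gives +0.369 − (0.0681/2)(−2.123) = +0.44 V.

+0.44 V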